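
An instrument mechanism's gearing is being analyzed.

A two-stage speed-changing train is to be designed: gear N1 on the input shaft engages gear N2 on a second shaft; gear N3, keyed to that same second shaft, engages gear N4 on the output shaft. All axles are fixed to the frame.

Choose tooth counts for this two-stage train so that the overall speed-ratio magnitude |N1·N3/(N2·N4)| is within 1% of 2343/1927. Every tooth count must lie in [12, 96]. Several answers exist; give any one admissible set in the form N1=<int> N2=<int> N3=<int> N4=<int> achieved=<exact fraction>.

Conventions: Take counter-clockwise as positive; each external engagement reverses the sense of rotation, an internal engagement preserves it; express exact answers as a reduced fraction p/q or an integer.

N1=33 N2=41 N3=71 N4=47 achieved=2343/1927

design class (target 2343/1927): fixed-axis compound train
target = 2343/1927 in lowest terms: an exact hit needs N1·N3 = k·2343 and N2·N4 = k·1927 for one integer k, every count in [12, 96]; additionally prefer no 1:1 stage (N1 ≠ N2, N3 ≠ N4)
k = 1: N1·N3 = 2343 = 33·71, N2·N4 = 1927 = 41·47
achieved = 33·71/(41·47) = 2343/1927; |achieved − target| = 0 ≤ 2343/192700 ✓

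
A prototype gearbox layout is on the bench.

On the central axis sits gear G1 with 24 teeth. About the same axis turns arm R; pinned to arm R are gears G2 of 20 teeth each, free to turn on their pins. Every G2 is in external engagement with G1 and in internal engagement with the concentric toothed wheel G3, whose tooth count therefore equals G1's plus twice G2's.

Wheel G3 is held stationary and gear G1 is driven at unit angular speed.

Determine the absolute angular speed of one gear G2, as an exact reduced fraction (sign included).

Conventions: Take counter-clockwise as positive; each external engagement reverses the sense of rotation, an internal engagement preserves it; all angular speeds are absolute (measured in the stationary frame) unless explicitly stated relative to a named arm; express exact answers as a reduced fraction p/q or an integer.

recognized (axles ride arm R): planetary set, 24/20/64 teeth
ring teeth: 24 + 2·20 = 64
24(ω_sun−ω_arm) = −64(ω_ring−ω_arm),  ω_ring = 0, ω_sun = 1
24(1−ω_arm) = −64(0−ω_arm)  ⇒  88·ω_arm = 24  ⇒  ω_arm = 3/11
sun–planet mesh: 24·(1−3/11) = −20·(ω_p−ω_arm)  ⇒  ω_p−ω_arm = -48/55
ω_p = 3/11 − 48/55 = -3/5
exact speed ratio = -3/5

-3/5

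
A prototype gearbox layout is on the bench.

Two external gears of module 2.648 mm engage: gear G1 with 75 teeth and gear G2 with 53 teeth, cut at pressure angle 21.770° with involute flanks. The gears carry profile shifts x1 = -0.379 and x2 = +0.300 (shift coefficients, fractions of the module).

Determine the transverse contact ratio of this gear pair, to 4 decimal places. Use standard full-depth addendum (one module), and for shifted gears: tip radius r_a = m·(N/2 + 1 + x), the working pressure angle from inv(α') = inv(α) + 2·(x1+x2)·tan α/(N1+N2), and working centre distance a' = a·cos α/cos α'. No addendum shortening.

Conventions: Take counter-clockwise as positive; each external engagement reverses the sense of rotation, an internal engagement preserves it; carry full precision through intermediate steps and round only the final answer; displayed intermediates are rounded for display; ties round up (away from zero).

class = single-mesh tooth geometry [involute pair 75T × 53T, m = 2.648]
base radii: r_b1 = 92.217939, r_b2 = 65.167343
tip radii: r_a1 = 100.944408, r_a2 = 73.614400
inv(α') = inv(21.770°) + 2·(-0.379+0.300)·tan α/(75+53) = 0.01891309  ⇒  α' = 21.59130°
a' = a·cos α / cos α' = 169.4720·cos 21.770°/cos 21.59130° = 169.261989
action lengths: √(r_a1²−r_b1²) = 41.056367, √(r_a2²−r_b2²) = 34.238827
base pitch p_b = π·m·cos α = 7.725632
CR = (41.056367 + 34.238827 − 169.261989·sin 21.59130°)/7.725632 = 1.683954
contact ratio ≈ 1.6840

1.6840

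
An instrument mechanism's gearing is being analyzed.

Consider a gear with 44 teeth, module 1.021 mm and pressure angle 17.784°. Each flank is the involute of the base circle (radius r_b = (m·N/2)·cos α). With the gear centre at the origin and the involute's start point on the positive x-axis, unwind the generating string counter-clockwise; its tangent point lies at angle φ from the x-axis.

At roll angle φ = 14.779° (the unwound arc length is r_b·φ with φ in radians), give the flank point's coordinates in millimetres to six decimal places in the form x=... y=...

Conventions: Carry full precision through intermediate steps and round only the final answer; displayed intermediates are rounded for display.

single-mesh involute tooth geometry (44T wheel at module 1.021)
pitch radius r_p = m·N/2 = 1.021·44/2 = 22.462000
base radius r_b = r_p·cos α = 22.462000·cos 17.784° = 21.388647
roll angle φ = 14.779° = 0.25794221 rad
x = r_b·(cos φ + φ·sin φ) = 22.088393
y = r_b·(sin φ − φ·cos φ) = 0.121545

x=22.088393 y=0.121545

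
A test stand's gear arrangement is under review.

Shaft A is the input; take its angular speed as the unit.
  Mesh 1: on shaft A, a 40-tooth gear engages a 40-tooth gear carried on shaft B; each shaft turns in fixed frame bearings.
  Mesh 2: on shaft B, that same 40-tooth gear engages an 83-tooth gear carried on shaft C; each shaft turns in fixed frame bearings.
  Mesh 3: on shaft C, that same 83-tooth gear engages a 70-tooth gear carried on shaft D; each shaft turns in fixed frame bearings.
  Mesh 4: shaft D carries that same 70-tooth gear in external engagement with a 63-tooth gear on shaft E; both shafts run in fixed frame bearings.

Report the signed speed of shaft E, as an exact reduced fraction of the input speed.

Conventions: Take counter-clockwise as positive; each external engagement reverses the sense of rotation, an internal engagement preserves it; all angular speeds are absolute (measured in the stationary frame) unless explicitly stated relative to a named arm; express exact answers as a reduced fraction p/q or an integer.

4-mesh fixed-axis compound train (all bearings frame-fixed)
mesh 1 [40T→40T]: |ω|/ω_in = 1×40/40 = 1, sense flips to −
mesh 2 [40T→83T]: |ω|/ω_in = 1×40/83 = 40/83, sense flips to +
mesh 3 [83T→70T]: |ω|/ω_in = (40/83)×83/70 = 4/7, sense flips to −
mesh 4 [70T→63T]: |ω|/ω_in = (4/7)×70/63 = 40/63, sense flips to +
signed output speed (× input speed) = 40/63

40/63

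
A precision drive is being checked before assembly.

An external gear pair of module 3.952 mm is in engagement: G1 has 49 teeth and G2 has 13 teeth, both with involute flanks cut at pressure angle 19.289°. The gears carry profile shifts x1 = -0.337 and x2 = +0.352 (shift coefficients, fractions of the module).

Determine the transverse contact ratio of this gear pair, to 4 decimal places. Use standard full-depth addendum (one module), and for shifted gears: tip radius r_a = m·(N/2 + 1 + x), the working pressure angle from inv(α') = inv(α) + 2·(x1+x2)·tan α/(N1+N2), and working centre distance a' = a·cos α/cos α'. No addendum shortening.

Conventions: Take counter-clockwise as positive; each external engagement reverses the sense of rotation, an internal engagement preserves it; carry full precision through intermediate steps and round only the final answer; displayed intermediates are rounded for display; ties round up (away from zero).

1.5297

recognized (one external pair, fixed centres): single-mesh tooth geometry, m = 3.952, N1 = 49, N2 = 13
base radii: r_b1 = 91.388726, r_b2 = 24.245988
tip radii: r_a1 = 99.444176, r_a2 = 31.031104
inv(α') = inv(19.289°) + 2·(-0.337+0.352)·tan α/(49+13) = 0.01349229  ⇒  α' = 19.36787°
a' = a·cos α / cos α' = 122.5120·cos 19.289°/cos 19.36787° = 122.571164
action lengths: √(r_a1²−r_b1²) = 39.207716, √(r_a2²−r_b2²) = 19.366504
base pitch p_b = π·m·cos α = 11.718618
CR = (39.207716 + 19.366504 − 122.571164·sin 19.36787°)/11.718618 = 1.529676
contact ratio ≈ 1.5297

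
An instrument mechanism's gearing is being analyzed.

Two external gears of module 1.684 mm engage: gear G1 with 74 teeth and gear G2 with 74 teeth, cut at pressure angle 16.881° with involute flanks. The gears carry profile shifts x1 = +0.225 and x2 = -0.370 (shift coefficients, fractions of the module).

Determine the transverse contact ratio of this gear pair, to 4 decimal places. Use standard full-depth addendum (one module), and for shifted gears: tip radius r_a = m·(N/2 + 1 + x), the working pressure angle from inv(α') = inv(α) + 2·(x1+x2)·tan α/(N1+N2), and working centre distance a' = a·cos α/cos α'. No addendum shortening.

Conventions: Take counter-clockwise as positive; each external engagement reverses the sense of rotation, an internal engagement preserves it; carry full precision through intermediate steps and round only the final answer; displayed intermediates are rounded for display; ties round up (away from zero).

class = single-mesh tooth geometry [involute pair 74T × 74T, m = 1.684]
base radii: r_b1 = 59.623144, r_b2 = 59.623144
tip radii: r_a1 = 64.370900, r_a2 = 63.368920
inv(α') = inv(16.881°) + 2·(+0.225-0.370)·tan α/(74+74) = 0.00823739  ⇒  α' = 16.50211°
a' = a·cos α / cos α' = 124.6160·cos 16.881°/cos 16.50211° = 124.369140
action lengths: √(r_a1²−r_b1²) = 24.263006, √(r_a2²−r_b2²) = 21.463940
base pitch p_b = π·m·cos α = 5.062477
CR = (24.263006 + 21.463940 − 124.369140·sin 16.50211°)/5.062477 = 2.054295
contact ratio ≈ 2.0543

2.0543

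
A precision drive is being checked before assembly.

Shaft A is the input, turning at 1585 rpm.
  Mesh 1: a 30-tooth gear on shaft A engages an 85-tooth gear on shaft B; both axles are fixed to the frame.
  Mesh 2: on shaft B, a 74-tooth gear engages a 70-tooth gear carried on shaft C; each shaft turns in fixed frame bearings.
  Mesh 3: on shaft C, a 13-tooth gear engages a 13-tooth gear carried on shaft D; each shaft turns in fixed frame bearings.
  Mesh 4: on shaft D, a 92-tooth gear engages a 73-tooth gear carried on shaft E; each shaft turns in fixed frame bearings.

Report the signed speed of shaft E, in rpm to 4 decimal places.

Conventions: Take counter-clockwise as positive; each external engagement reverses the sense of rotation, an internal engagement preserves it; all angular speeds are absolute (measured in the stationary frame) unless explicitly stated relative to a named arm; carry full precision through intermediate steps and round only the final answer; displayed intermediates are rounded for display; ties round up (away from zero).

+745.2985 rpm

4-mesh fixed-axis compound train (all bearings frame-fixed)
mesh 1 [30T→85T]: ω = 1585.0000×30/85 = 559.4118 rpm, sense flips to −
mesh 2 [74T→70T]: ω = 559.4118×74/70 = 591.3782 rpm, sense flips to +
mesh 3 [13T→13T]: ω = 591.3782×13/13 = 591.3782 rpm, sense flips to −
mesh 4 [92T→73T]: ω = 591.3782×92/73 = 745.2985 rpm, sense flips to +
signed output speed = +745.2985 rpm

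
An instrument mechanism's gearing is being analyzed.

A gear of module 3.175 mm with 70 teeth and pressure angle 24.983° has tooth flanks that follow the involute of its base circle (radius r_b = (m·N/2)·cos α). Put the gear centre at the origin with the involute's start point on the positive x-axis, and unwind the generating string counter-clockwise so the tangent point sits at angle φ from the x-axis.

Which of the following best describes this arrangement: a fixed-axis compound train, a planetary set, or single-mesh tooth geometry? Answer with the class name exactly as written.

single-mesh tooth geometry

class = single-mesh tooth geometry [base-circle involute, m = 3.175, 70T]
classification: single-mesh tooth geometry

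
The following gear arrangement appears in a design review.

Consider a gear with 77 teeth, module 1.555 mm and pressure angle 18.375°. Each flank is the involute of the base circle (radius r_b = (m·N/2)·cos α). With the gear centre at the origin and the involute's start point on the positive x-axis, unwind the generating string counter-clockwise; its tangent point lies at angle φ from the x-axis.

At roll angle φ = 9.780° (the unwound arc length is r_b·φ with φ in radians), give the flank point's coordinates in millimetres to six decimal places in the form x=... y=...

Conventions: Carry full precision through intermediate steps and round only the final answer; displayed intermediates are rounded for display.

x=57.636742 y=0.093913

class = single-mesh tooth geometry [base-circle involute, m = 1.555, 77T]
pitch radius r_p = m·N/2 = 1.555·77/2 = 59.867500
base radius r_b = r_p·cos α = 59.867500·cos 18.375° = 56.815075
roll angle φ = 9.780° = 0.17069320 rad
x = r_b·(cos φ + φ·sin φ) = 57.636742
y = r_b·(sin φ − φ·cos φ) = 0.093913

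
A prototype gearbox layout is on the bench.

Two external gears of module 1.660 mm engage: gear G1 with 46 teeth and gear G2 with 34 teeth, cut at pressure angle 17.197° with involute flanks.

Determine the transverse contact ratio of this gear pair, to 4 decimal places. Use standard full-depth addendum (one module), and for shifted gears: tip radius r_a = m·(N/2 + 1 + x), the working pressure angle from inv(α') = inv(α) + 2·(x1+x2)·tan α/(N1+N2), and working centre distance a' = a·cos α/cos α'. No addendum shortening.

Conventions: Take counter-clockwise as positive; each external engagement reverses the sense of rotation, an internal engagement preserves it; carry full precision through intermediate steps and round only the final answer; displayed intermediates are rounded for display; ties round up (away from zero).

1.8635

single-mesh involute tooth geometry (46T engaging 34T at module 1.660)
base radii: r_b1 = 36.473119, r_b2 = 26.958392
tip radii: r_a1 = 39.840000, r_a2 = 29.880000
no profile shift: α' = α, a' = a
action lengths: √(r_a1²−r_b1²) = 16.029261, √(r_a2²−r_b2²) = 12.886407
base pitch p_b = π·m·cos α = 4.981899
CR = (16.029261 + 12.886407 − 66.400000·sin 17.19700°)/4.981899 = 1.863541
contact ratio ≈ 1.8635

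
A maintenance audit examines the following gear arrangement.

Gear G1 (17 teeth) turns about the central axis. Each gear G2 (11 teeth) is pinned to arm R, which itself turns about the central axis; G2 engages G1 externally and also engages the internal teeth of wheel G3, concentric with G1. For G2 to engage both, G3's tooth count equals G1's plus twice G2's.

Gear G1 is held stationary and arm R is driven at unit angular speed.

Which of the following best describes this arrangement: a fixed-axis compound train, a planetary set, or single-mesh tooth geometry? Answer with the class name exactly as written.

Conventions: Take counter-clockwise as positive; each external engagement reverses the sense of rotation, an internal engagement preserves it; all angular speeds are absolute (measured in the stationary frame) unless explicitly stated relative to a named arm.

planetary set

recognized (axles ride arm R): planetary set, 17/11/39 teeth
classification: planetary set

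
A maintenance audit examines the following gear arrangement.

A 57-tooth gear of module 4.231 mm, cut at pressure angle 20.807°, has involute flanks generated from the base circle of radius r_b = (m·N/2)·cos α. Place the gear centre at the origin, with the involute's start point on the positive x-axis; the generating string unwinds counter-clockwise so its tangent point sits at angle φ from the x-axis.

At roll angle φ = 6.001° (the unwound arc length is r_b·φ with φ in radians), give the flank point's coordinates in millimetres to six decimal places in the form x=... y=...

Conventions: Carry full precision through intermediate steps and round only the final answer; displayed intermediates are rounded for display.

x=113.335884 y=0.043122

class = single-mesh tooth geometry [base-circle involute, m = 4.231, 57T]
pitch radius r_p = m·N/2 = 4.231·57/2 = 120.583500
base radius r_b = r_p·cos α = 120.583500·cos 20.807° = 112.719320
roll angle φ = 6.001° = 0.10473721 rad
x = r_b·(cos φ + φ·sin φ) = 113.335884
y = r_b·(sin φ − φ·cos φ) = 0.043122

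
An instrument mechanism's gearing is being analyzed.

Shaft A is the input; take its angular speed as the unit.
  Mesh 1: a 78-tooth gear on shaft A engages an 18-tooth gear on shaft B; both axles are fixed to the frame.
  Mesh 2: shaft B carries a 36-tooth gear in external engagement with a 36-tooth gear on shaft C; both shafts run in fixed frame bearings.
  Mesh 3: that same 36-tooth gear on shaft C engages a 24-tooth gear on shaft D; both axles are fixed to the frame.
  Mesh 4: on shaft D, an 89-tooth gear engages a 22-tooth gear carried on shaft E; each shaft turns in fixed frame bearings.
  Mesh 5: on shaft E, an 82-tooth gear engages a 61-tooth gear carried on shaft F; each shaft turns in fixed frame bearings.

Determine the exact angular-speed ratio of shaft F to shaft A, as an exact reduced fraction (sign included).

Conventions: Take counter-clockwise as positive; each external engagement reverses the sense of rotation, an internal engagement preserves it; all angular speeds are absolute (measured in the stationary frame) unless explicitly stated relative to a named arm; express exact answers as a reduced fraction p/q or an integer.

-47437/1342

class = fixed-axis compound train [5 meshes; 5 ratios multiply, 5 sense flips]
mesh 1 [78T→18T]: running ratio 13/3, sense −
mesh 2 [36T→36T]: running ratio 13/3, sense +
mesh 3 [36T→24T]: running ratio 13/2, sense −
mesh 4 [89T→22T]: running ratio 1157/44, sense +
mesh 5 [82T→61T]: running ratio 47437/1342, sense −
ω_out/ω_in = -47437/1342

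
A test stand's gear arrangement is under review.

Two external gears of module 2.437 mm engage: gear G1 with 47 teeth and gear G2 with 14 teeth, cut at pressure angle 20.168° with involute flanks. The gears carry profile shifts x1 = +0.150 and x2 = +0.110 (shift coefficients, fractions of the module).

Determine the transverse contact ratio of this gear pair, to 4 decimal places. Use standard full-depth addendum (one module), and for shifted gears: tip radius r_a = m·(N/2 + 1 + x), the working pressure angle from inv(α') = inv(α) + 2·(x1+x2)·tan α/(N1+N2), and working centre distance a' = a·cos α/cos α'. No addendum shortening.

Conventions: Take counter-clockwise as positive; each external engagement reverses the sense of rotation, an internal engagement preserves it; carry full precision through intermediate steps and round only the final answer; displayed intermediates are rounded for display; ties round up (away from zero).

single-mesh involute tooth geometry (47T engaging 14T at module 2.437)
base radii: r_b1 = 53.758062, r_b2 = 16.013040
tip radii: r_a1 = 60.072050, r_a2 = 19.764070
inv(α') = inv(20.168°) + 2·(+0.150+0.110)·tan α/(47+14) = 0.01842741  ⇒  α' = 21.41199°
a' = a·cos α / cos α' = 74.3285·cos 20.168°/cos 21.41199° = 74.943762
action lengths: √(r_a1²−r_b1²) = 26.808990, √(r_a2²−r_b2²) = 11.584516
base pitch p_b = π·m·cos α = 7.186635
CR = (26.808990 + 11.584516 − 74.943762·sin 21.41199°)/7.186635 = 1.535304
contact ratio ≈ 1.5353

1.5353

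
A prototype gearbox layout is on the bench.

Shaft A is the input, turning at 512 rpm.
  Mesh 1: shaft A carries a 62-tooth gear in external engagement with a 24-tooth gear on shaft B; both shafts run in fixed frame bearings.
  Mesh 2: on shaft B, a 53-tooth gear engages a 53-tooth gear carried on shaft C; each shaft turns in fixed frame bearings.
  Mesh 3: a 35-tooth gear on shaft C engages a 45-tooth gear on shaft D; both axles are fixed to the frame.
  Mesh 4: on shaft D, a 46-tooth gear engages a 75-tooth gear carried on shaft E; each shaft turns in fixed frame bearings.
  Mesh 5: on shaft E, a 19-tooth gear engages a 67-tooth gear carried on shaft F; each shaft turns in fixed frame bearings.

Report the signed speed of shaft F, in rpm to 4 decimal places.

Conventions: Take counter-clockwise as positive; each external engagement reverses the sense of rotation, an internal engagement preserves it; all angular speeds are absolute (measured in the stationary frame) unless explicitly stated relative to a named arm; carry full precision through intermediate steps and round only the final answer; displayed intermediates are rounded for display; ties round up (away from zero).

5-mesh fixed-axis compound train (all bearings frame-fixed)
mesh 1 [62T→24T]: ω = 512.0000×62/24 = 1322.6667 rpm, sense flips to −
mesh 2 [53T→53T]: ω = 1322.6667×53/53 = 1322.6667 rpm, sense flips to +
mesh 3 [35T→45T]: ω = 1322.6667×35/45 = 1028.7407 rpm, sense flips to −
mesh 4 [46T→75T]: ω = 1028.7407×46/75 = 630.9610 rpm, sense flips to +
mesh 5 [19T→67T]: ω = 630.9610×19/67 = 178.9292 rpm, sense flips to −
signed output speed = -178.9292 rpm

-178.9292 rpm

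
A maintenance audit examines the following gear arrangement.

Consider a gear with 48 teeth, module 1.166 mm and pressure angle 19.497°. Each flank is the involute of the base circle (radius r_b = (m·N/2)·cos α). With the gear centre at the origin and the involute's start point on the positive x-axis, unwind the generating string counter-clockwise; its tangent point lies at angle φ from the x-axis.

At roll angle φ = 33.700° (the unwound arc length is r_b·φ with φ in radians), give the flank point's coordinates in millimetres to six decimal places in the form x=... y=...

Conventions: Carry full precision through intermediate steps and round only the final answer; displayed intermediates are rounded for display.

class = single-mesh tooth geometry [base-circle involute, m = 1.166, 48T]
pitch radius r_p = m·N/2 = 1.166·48/2 = 27.984000
base radius r_b = r_p·cos α = 27.984000·cos 19.497° = 26.379369
roll angle φ = 33.700° = 0.58817596 rad
x = r_b·(cos φ + φ·sin φ) = 30.555230
y = r_b·(sin φ − φ·cos φ) = 1.728086

x=30.555230 y=1.728086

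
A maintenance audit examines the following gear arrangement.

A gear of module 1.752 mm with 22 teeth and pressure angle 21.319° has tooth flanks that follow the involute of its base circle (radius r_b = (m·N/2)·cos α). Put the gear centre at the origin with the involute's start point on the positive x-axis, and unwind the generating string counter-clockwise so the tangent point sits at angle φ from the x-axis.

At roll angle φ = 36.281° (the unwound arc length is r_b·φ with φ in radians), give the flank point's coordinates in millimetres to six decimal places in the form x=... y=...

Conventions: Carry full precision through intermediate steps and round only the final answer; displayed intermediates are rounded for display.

single-mesh involute tooth geometry (22T wheel at module 1.752)
pitch radius r_p = m·N/2 = 1.752·22/2 = 19.272000
base radius r_b = r_p·cos α = 19.272000·cos 21.319° = 17.953231
roll angle φ = 36.281° = 0.63322291 rad
x = r_b·(cos φ + φ·sin φ) = 21.199742
y = r_b·(sin φ − φ·cos φ) = 1.459407

x=21.199742 y=1.459407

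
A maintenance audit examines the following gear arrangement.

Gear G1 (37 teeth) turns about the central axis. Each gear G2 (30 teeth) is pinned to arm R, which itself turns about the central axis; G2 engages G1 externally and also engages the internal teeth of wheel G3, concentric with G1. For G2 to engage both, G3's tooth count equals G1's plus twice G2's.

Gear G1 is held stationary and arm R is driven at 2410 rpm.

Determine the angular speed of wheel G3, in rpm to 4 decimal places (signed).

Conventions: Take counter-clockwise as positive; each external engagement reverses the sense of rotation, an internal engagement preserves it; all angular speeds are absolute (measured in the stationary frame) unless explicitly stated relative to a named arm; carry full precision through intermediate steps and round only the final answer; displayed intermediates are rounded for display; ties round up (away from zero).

+3329.2784 rpm

class = planetary set [G3 = 37+2·30 = 97; Willis about the carrier]
normalise by the input: solve with ω_arm = 1, then scale by 2410 rpm
ring teeth: 37 + 2·30 = 97
37(ω_sun−ω_arm) = −97(ω_ring−ω_arm),  ω_sun = 0, ω_arm = 1
ω_ring = 1 − (37/97)(0−1) = 134/97
scale: ω_ring = 134/97 × 2410 rpm = +3329.2784 rpm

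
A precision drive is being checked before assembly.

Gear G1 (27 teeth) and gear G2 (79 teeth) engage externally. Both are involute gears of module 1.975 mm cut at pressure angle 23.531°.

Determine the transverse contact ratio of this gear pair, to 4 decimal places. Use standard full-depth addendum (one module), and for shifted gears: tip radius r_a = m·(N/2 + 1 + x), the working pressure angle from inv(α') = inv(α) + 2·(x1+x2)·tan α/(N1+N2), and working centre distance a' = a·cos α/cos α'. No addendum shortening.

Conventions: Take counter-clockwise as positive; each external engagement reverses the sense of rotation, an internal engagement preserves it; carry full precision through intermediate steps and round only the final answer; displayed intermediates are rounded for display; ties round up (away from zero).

topology: single-mesh involute geometry — m = 1.975, 27T/79T pair
base radii: r_b1 = 24.445358, r_b2 = 71.525308
tip radii: r_a1 = 28.637500, r_a2 = 79.987500
no profile shift: α' = α, a' = a
action lengths: √(r_a1²−r_b1²) = 14.917468, √(r_a2²−r_b2²) = 35.806850
base pitch p_b = π·m·cos α = 5.688693
CR = (14.917468 + 35.806850 − 104.675000·sin 23.53100°)/5.688693 = 1.570366
contact ratio ≈ 1.5704

1.5704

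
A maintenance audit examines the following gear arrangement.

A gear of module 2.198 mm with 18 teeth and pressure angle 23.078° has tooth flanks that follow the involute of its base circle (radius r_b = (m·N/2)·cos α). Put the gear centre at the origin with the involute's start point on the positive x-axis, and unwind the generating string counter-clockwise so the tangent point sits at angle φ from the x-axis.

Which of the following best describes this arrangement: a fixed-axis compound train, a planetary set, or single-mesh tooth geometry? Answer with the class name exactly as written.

recognized (one wheel, involute flank): single-mesh tooth geometry, m = 2.198, N = 18
classification: single-mesh tooth geometry

single-mesh tooth geometry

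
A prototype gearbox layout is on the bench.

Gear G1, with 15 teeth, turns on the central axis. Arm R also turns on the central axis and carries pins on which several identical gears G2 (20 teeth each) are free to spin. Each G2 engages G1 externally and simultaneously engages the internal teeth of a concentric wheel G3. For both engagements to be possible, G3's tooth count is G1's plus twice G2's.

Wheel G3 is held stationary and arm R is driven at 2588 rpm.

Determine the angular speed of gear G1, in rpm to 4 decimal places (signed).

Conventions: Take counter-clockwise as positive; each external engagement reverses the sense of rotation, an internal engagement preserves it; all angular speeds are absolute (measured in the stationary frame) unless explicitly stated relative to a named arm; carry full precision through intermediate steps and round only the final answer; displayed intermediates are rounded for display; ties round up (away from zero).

recognized (axles ride arm R): planetary set, 15/20/55 teeth
normalise by the input: solve with ω_arm = 1, then scale by 2588 rpm
ring teeth: 15 + 2·20 = 55
15(ω_sun−ω_arm) = −55(ω_ring−ω_arm),  ω_ring = 0, ω_arm = 1
ω_sun = 1 − (55/15)(0−1) = 14/3
scale: ω_sun = 14/3 × 2588 rpm = +12077.3333 rpm

+12077.3333 rpm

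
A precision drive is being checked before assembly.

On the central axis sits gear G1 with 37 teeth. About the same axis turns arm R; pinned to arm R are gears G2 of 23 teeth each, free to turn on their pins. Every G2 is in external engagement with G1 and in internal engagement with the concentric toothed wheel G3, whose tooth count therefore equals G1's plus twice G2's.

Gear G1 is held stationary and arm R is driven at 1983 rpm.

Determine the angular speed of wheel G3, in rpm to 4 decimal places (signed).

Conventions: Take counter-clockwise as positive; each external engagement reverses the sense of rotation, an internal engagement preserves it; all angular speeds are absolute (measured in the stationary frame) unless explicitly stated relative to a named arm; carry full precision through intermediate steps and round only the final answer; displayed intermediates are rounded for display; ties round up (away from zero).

+2866.9880 rpm

recognized (axles ride arm R): planetary set, 37/23/83 teeth
normalise by the input: solve with ω_arm = 1, then scale by 1983 rpm
ring teeth: 37 + 2·23 = 83
37(ω_sun−ω_arm) = −83(ω_ring−ω_arm),  ω_sun = 0, ω_arm = 1
ω_ring = 1 − (37/83)(0−1) = 120/83
scale: ω_ring = 120/83 × 1983 rpm = +2866.9880 rpm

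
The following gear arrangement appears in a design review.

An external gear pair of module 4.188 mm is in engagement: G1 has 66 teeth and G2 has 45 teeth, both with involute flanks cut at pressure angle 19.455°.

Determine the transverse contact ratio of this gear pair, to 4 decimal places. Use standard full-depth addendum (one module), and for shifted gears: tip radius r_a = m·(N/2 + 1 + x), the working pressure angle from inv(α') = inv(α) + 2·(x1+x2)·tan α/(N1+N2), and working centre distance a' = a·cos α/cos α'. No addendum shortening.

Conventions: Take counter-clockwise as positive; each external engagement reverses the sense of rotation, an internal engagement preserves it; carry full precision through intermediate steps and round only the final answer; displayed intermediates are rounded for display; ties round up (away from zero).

single-mesh involute tooth geometry (66T engaging 45T at module 4.188)
base radii: r_b1 = 130.313018, r_b2 = 88.849785
tip radii: r_a1 = 142.392000, r_a2 = 98.418000
no profile shift: α' = α, a' = a
action lengths: √(r_a1²−r_b1²) = 57.393372, √(r_a2²−r_b2²) = 42.329877
base pitch p_b = π·m·cos α = 12.405770
CR = (57.393372 + 42.329877 − 232.434000·sin 19.45500°)/12.405770 = 1.798138
contact ratio ≈ 1.7981

1.7981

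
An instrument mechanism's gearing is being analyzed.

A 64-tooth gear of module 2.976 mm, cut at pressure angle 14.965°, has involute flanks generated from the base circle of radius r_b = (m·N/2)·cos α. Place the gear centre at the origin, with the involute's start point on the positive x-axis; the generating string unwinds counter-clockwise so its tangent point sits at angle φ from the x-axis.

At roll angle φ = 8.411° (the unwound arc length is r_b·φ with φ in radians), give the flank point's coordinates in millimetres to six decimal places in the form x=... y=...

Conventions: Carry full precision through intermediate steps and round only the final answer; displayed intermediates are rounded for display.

x=92.988082 y=0.096809

class = single-mesh tooth geometry [base-circle involute, m = 2.976, 64T]
pitch radius r_p = m·N/2 = 2.976·64/2 = 95.232000
base radius r_b = r_p·cos α = 95.232000·cos 14.965° = 92.002088
roll angle φ = 8.411° = 0.14679964 rad
x = r_b·(cos φ + φ·sin φ) = 92.988082
y = r_b·(sin φ − φ·cos φ) = 0.096809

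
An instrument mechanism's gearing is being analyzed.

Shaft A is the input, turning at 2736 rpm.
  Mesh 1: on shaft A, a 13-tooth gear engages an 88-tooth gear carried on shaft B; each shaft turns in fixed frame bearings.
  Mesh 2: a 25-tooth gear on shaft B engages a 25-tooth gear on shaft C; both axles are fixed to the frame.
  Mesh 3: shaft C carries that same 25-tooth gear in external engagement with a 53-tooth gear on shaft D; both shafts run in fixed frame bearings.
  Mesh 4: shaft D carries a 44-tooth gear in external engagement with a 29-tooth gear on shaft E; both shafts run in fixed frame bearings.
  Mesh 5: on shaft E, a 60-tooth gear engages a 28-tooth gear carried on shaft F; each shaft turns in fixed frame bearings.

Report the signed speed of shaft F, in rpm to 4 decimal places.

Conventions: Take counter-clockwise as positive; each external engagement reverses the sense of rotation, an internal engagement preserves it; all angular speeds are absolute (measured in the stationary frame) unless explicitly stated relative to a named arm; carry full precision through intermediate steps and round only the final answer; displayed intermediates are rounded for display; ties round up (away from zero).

-619.8531 rpm

class = fixed-axis compound train [5 meshes; 5 ratios multiply, 5 sense flips]
mesh 1 [13T→88T]: ω = 2736.0000×13/88 = 404.1818 rpm, sense flips to −
mesh 2 [25T→25T]: ω = 404.1818×25/25 = 404.1818 rpm, sense flips to +
mesh 3 [25T→53T]: ω = 404.1818×25/53 = 190.6518 rpm, sense flips to −
mesh 4 [44T→29T]: ω = 190.6518×44/29 = 289.2648 rpm, sense flips to +
mesh 5 [60T→28T]: ω = 289.2648×60/28 = 619.8531 rpm, sense flips to −
signed output speed = -619.8531 rpm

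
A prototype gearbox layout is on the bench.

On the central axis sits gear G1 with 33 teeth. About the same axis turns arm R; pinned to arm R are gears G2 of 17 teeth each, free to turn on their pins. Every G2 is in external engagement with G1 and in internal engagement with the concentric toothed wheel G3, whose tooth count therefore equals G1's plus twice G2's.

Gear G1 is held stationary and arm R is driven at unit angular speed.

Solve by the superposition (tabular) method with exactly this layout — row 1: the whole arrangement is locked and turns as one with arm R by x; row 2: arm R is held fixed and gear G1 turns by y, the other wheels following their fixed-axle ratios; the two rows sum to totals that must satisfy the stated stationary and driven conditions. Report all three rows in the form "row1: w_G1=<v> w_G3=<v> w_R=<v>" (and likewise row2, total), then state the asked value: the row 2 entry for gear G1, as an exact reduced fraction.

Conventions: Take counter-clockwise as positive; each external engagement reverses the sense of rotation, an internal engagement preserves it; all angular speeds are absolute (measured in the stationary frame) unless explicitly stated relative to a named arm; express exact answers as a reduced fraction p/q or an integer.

class = planetary set [G3 = 33+2·17 = 67; Willis about the carrier]
row 1 (train locked, turned with arm): all members turn x
row 2: sun turns y, ring = −(33/67)·y, arm 0
boundary: total ω_sun = x + y = 0 and total ω_arm = x = 1  ⇒  y = -1, x = 1
row 2 ring = −(33/67)·(-1) = 33/67
totals (row 1 + row 2): sun 1 + (-1) = 0, ring 1 + 33/67 = 100/67, arm 1 + 0 = 1
asked cell (row2, sun) = -1

row1: w_G1=1 w_G3=1 w_R=1
row2: w_G1=-1 w_G3=33/67 w_R=0
total: w_G1=0 w_G3=100/67 w_R=1
asked value: -1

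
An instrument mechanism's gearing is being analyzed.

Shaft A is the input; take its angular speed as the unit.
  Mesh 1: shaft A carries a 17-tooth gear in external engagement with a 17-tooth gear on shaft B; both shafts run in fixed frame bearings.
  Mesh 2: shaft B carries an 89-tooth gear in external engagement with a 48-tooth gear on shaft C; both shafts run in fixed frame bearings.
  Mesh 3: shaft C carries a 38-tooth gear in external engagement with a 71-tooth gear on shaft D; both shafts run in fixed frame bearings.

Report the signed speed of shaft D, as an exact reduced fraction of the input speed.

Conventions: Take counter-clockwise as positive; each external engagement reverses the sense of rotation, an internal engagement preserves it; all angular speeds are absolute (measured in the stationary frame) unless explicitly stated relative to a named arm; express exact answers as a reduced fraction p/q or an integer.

-1691/1704

3-mesh fixed-axis compound train (all bearings frame-fixed)
mesh 1 [17T→17T]: |ω|/ω_in = 1×17/17 = 1, sense flips to −
mesh 2 [89T→48T]: |ω|/ω_in = 1×89/48 = 89/48, sense flips to +
mesh 3 [38T→71T]: |ω|/ω_in = (89/48)×38/71 = 1691/1704, sense flips to −
signed output speed (× input speed) = -1691/1704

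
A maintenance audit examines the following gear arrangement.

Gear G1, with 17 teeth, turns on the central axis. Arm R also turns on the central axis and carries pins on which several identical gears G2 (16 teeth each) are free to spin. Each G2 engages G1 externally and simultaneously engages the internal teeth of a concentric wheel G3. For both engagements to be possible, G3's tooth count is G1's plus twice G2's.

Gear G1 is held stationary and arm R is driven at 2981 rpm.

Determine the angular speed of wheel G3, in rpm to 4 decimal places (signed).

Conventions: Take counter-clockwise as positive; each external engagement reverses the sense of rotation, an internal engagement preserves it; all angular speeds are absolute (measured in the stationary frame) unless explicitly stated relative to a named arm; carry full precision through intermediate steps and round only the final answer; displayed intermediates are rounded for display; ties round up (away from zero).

class = planetary set [G3 = 17+2·16 = 49; Willis about the carrier]
normalise by the input: solve with ω_arm = 1, then scale by 2981 rpm
ring teeth: 17 + 2·16 = 49
17(ω_sun−ω_arm) = −49(ω_ring−ω_arm),  ω_sun = 0, ω_arm = 1
ω_ring = 1 − (17/49)(0−1) = 66/49
scale: ω_ring = 66/49 × 2981 rpm = +4015.2245 rpm

+4015.2245 rpm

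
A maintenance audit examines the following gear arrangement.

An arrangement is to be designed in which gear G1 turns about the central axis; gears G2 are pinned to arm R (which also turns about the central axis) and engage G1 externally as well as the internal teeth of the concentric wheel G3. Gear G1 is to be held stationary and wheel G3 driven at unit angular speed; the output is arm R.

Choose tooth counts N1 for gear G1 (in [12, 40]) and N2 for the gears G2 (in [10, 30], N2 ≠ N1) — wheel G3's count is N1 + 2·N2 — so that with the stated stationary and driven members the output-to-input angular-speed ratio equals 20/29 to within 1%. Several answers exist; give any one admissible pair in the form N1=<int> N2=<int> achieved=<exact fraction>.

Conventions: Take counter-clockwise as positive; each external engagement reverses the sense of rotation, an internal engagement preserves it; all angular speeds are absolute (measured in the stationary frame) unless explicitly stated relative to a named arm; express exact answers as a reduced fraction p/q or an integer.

N1=18 N2=11 achieved=20/29

topology: planetary set — design target 20/29, arm = carrier (Willis)
Willis with ω_sun = 0: ω_arm/ω_ring = N3/(N1+N3); set equal to 20/29  ⇒  N3/N1 = (20/29)/(1 − 20/29) = 20/9
N3 = N1 + 2·N2  ⇒  N2/N1 = (N3/N1 − 1)/2 = (20/9 − 1)/2 = 11/18
smallest multiple with N1 ≥ 12 and N2 ≥ 10: k = 1  ⇒  N1 = 1·18 = 18, N2 = 1·11 = 11 (N1 ≤ 40, N2 ≤ 30, N2 ≠ N1 ✓), N3 = 18 + 2·11 = 40
check: N3/(N1+N3) with N1 = 18, N3 = 40 gives 20/29; |achieved − target| = 0 ≤ 1/145 ✓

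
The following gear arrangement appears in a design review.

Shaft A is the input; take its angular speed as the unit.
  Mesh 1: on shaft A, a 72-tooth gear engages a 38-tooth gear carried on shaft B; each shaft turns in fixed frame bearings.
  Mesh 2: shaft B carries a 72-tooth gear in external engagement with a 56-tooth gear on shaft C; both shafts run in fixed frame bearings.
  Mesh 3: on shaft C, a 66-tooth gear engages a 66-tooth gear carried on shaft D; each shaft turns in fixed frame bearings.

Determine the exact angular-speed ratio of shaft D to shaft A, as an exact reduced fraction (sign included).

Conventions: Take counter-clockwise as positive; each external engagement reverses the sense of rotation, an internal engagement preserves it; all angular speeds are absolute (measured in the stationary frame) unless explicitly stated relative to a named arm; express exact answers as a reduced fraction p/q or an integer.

-324/133

class = fixed-axis compound train [3 meshes; 3 ratios multiply, 3 sense flips]
mesh 1 [72T→38T]: running ratio 36/19, sense −
mesh 2 [72T→56T]: running ratio 324/133, sense +
mesh 3 [66T→66T]: running ratio 324/133, sense −
ω_out/ω_in = -324/133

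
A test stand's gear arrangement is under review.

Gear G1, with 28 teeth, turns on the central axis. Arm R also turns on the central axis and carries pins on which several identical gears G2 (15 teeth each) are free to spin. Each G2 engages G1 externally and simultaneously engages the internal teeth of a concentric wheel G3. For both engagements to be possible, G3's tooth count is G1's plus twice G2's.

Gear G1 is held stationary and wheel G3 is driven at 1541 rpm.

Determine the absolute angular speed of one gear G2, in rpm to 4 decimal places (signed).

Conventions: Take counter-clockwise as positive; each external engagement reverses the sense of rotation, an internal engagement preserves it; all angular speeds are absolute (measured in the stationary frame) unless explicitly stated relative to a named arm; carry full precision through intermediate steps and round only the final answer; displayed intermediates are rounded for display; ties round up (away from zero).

planetary set (28T centre, 15T on arm, 58T internal) — Willis relation
normalise by the input: solve with ω_ring = 1, then scale by 1541 rpm
ring teeth: 28 + 2·15 = 58
28(ω_sun−ω_arm) = −58(ω_ring−ω_arm),  ω_sun = 0, ω_ring = 1
28(0−ω_arm) = −58(1−ω_arm)  ⇒  86·ω_arm = 58  ⇒  ω_arm = 29/43
sun–planet mesh: 28·(0−29/43) = −15·(ω_p−ω_arm)  ⇒  ω_p−ω_arm = 812/645
ω_p = 29/43 + 812/645 = 29/15
scale: ω_p = 29/15 × 1541 rpm = +2979.2667 rpm

+2979.2667 rpm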